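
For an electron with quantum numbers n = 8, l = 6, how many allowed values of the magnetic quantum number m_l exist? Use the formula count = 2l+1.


m_l ranges from -l to +l in integer steps
So m_l goes from -6 to +6
Count = 2l + 1 = 2*6 + 1
= 13

13


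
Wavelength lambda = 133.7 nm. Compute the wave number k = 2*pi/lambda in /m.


k = 2 * pi / lambda
= 6.2832 / (133.7e-9)
= 6.2832 / 1.3370e-07
= 4.6995e+07 /m

4.6995e+07


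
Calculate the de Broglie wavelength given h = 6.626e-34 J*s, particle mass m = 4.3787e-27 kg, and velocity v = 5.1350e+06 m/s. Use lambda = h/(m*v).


lambda = h / (m * v)
= 6.626e-34 / (4.3787e-27 * 5.1350e+06)
= 6.626e-34 / 2.2485e-20
= 2.9469e-14 m

2.9469e-14


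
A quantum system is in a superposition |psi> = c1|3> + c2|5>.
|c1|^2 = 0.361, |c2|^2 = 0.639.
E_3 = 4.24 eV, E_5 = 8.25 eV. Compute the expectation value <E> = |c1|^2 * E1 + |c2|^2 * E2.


<E> = |c1|^2 * E1 + |c2|^2 * E2
= 0.361 * 4.24 + 0.639 * 8.25
= 1.5306 + 5.2717
= 6.8024 eV

6.8024


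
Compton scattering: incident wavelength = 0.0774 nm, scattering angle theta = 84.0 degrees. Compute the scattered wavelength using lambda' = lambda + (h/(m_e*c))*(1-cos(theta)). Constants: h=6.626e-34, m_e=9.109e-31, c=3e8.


Compton wavelength: h/(m_e*c) = 2.4247e-12 m
d_lambda = 2.4247e-12 * (1 - cos(84.0 deg))
= 2.4247e-12 * 0.895472
= 2.1713e-12 m = 0.002171 nm
lambda' = 0.0774 + 0.002171
= 0.079571 nm

0.079571


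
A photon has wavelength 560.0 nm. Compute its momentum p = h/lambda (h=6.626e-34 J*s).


p = h / lambda
= 6.626e-34 / (560.0e-9)
= 6.626e-34 / 5.6000e-07
= 1.1832e-27 kg*m/s

1.1832e-27


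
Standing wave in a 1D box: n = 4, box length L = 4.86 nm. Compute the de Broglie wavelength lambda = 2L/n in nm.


lambda = 2L / n
= 2 * 4.86 / 4
= 9.72 / 4
= 2.43 nm

2.43


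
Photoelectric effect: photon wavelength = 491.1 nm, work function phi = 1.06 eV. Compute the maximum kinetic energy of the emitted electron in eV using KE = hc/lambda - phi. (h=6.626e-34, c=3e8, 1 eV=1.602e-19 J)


E_photon = hc / lambda
= (6.626e-34)(3e8) / (491.1e-9)
= 4.0476e-19 J
= 2.5266 eV
KE = E_photon - phi
= 2.5266 - 1.06
= 1.4666 eV

1.4666


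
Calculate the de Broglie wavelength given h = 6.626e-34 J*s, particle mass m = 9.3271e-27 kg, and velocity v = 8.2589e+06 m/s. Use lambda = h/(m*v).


lambda = h / (m * v)
= 6.626e-34 / (9.3271e-27 * 8.2589e+06)
= 6.626e-34 / 7.7032e-20
= 8.6017e-15 m

8.6017e-15


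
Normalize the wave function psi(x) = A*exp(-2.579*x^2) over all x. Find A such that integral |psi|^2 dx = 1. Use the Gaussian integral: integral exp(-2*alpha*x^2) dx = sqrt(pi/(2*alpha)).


integral |psi|^2 dx = A^2 * sqrt(pi/(2*alpha)) = 1
A^2 = sqrt(2*alpha/pi)
= sqrt(2 * 2.579 / pi)
= 1.281344
A = sqrt(1.281344)
= 1.132

1.132


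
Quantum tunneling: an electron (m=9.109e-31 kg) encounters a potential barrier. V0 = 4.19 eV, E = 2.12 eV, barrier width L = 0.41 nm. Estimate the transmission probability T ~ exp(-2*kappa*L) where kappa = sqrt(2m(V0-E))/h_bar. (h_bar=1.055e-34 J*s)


V0 - E = 2.07 eV = 3.3161e-19 J
kappa = sqrt(2 * m * (V0-E)) / h_bar
= sqrt(2 * 9.109e-31 * 3.3161e-19) / 1.055e-34
= 7.3674e+09 /m
2*kappa*L = 2 * 7.3674e+09 * 0.41e-9
= 6.0413
T = exp(-6.0413) = 2.378539e-03

2.378539e-03


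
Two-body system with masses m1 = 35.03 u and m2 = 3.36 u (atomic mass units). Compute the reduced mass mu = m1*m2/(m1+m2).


mu = m1 * m2 / (m1 + m2)
= 35.03 * 3.36 / (35.03 + 3.36)
= 117.7008 / 38.39
= 3.0659 u

3.0659


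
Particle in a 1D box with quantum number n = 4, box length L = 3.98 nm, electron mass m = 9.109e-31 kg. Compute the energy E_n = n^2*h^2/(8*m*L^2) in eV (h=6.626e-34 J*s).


E = n^2 * h^2 / (8 * m * L^2)
= 4^2 * (6.626e-34)^2 / (8 * 9.109e-31 * (3.98e-9)^2)
= 16 * 4.3904e-67 / (8 * 9.109e-31 * 1.5840e-17)
= 6.0855e-20 J
= 0.3799 eV

0.3799


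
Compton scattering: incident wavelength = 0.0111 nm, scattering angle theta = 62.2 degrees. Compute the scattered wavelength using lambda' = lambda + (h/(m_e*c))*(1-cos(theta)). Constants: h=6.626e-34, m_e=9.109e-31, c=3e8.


Compton wavelength: h/(m_e*c) = 2.4247e-12 m
d_lambda = 2.4247e-12 * (1 - cos(62.2 deg))
= 2.4247e-12 * 0.533613
= 1.2939e-12 m = 0.001294 nm
lambda' = 0.0111 + 0.001294
= 0.012394 nm

0.012394


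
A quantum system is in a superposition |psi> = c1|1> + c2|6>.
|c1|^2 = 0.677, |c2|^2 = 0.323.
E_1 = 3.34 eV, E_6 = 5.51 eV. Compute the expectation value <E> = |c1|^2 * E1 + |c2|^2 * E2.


<E> = |c1|^2 * E1 + |c2|^2 * E2
= 0.677 * 3.34 + 0.323 * 5.51
= 2.2612 + 1.7797
= 4.0409 eV

4.0409


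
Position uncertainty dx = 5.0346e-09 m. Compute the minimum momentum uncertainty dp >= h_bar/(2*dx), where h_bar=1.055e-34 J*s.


dp = h_bar / (2 * dx)
= 1.055e-34 / (2 * 5.0346e-09)
= 1.055e-34 / 1.0069e-08
= 1.0477e-26 kg*m/s

1.0477e-26


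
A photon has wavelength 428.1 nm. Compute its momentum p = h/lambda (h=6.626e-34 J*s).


p = h / lambda
= 6.626e-34 / (428.1e-9)
= 6.626e-34 / 4.2810e-07
= 1.5478e-27 kg*m/s

1.5478e-27


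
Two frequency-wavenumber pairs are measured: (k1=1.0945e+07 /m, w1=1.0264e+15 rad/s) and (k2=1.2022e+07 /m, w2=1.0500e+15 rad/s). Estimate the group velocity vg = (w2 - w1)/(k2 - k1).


vg = (w2 - w1) / (k2 - k1)
= (1.0500e+15 - 1.0264e+15) / (1.2022e+07 - 1.0945e+07)
= 2.3600e+13 / 1.0770e+06
= 2.1913e+07 m/s

2.1913e+07


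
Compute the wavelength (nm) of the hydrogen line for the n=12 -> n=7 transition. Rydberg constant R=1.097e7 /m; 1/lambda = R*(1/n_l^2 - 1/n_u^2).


1/lambda = R * (1/n_l^2 - 1/n_u^2)
= 1.097e7 * (1/7^2 - 1/12^2)
= 1.097e7 * (0.020408 - 0.006944)
= 1.097e7 * 0.013464
= 1.4770e+05 /m
lambda = 1 / 1.4770e+05 = 6770.6184 nm

6770.6184


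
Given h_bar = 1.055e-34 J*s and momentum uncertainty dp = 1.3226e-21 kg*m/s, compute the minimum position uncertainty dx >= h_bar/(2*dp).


dx = h_bar / (2 * dp)
= 1.055e-34 / (2 * 1.3226e-21)
= 1.055e-34 / 2.6452e-21
= 3.9884e-14 m

3.9884e-14


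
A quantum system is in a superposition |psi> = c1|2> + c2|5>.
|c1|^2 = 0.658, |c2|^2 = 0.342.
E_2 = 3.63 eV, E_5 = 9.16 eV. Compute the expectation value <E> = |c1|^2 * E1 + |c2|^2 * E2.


<E> = |c1|^2 * E1 + |c2|^2 * E2
= 0.658 * 3.63 + 0.342 * 9.16
= 2.3885 + 3.1327
= 5.5213 eV

5.5213


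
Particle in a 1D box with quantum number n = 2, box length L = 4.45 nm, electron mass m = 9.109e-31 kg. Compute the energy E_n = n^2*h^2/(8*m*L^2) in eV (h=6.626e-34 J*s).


E = n^2 * h^2 / (8 * m * L^2)
= 2^2 * (6.626e-34)^2 / (8 * 9.109e-31 * (4.45e-9)^2)
= 4 * 4.3904e-67 / (8 * 9.109e-31 * 1.9803e-17)
= 1.2170e-20 J
= 0.076 eV

0.076


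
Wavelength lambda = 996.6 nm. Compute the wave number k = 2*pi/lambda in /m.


k = 2 * pi / lambda
= 6.2832 / (996.6e-9)
= 6.2832 / 9.9660e-07
= 6.3046e+06 /m

6.3046e+06


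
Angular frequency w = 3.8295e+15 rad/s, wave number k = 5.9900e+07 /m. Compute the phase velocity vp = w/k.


vp = w / k
= 3.8295e+15 / 5.9900e+07
= 6.3932e+07 m/s

6.3932e+07


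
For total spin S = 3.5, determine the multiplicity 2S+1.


Spin multiplicity = 2S + 1
= 2 * 3.5 + 1
= 7.0 + 1
= 8

8


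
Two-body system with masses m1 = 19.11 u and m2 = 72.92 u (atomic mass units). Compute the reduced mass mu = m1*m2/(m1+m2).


mu = m1 * m2 / (m1 + m2)
= 19.11 * 72.92 / (19.11 + 72.92)
= 1393.5012 / 92.03
= 15.1418 u

15.1418


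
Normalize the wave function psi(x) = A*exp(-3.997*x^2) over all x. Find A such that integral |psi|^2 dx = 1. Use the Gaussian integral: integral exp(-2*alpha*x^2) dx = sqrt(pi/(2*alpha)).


integral |psi|^2 dx = A^2 * sqrt(pi/(2*alpha)) = 1
A^2 = sqrt(2*alpha/pi)
= sqrt(2 * 3.997 / pi)
= 1.595171
A = sqrt(1.595171)
= 1.263

1.263


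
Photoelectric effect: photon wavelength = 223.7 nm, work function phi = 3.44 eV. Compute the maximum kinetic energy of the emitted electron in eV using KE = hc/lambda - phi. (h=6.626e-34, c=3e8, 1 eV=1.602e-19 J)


E_photon = hc / lambda
= (6.626e-34)(3e8) / (223.7e-9)
= 8.8860e-19 J
= 5.5468 eV
KE = E_photon - phi
= 5.5468 - 3.44
= 2.1068 eV

2.1068


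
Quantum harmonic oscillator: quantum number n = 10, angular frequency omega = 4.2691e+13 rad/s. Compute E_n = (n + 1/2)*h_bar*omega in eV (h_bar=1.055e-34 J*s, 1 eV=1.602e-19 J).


E = (n + 1/2) * h_bar * omega
= (10 + 0.5) * 1.055e-34 * 4.2691e+13
= 10.5 * 4.5039e-21
= 4.7291e-20 J
= 0.2952 eV

0.2952


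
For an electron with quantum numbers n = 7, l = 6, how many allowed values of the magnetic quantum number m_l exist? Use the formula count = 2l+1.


m_l ranges from -l to +l in integer steps
So m_l goes from -6 to +6
Count = 2l + 1 = 2*6 + 1
= 13

13


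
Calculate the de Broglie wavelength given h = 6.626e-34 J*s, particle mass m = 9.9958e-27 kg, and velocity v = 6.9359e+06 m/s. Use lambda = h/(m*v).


lambda = h / (m * v)
= 6.626e-34 / (9.9958e-27 * 6.9359e+06)
= 6.626e-34 / 6.9330e-20
= 9.5572e-15 m

9.5572e-15


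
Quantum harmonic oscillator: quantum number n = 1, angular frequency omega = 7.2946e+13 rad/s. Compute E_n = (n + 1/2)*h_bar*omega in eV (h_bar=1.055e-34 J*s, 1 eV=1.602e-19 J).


E = (n + 1/2) * h_bar * omega
= (1 + 0.5) * 1.055e-34 * 7.2946e+13
= 1.5 * 7.6958e-21
= 1.1544e-20 J
= 0.0721 eV

0.0721


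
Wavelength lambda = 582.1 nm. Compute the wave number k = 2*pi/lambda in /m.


k = 2 * pi / lambda
= 6.2832 / (582.1e-9)
= 6.2832 / 5.8210e-07
= 1.0794e+07 /m

1.0794e+07


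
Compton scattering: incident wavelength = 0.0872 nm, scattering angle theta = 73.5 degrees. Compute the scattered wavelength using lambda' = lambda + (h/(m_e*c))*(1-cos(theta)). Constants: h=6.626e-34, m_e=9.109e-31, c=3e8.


Compton wavelength: h/(m_e*c) = 2.4247e-12 m
d_lambda = 2.4247e-12 * (1 - cos(73.5 deg))
= 2.4247e-12 * 0.715985
= 1.7361e-12 m = 0.001736 nm
lambda' = 0.0872 + 0.001736
= 0.088936 nm

0.088936


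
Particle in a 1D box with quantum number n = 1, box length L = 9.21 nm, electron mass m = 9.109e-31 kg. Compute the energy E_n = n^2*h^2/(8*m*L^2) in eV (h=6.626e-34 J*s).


E = n^2 * h^2 / (8 * m * L^2)
= 1^2 * (6.626e-34)^2 / (8 * 9.109e-31 * (9.21e-9)^2)
= 1 * 4.3904e-67 / (8 * 9.109e-31 * 8.4824e-17)
= 7.1027e-22 J
= 0.0044 eV

0.0044


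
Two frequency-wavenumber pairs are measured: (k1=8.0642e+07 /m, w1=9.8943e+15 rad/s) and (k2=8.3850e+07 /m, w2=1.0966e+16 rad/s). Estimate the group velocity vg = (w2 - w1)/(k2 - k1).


vg = (w2 - w1) / (k2 - k1)
= (1.0966e+16 - 9.8943e+15) / (8.3850e+07 - 8.0642e+07)
= 1.0717e+15 / 3.2080e+06
= 3.3407e+08 m/s

3.3407e+08


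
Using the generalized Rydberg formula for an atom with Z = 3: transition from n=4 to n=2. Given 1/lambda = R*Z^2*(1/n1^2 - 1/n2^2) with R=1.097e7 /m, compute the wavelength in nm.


1/lambda = R * Z^2 * (1/n1^2 - 1/n2^2)
= 1.097e7 * 3^2 * (1/2^2 - 1/4^2)
= 1.097e7 * 9 * (0.25 - 0.0625)
= 1.8512e+07 /m
lambda = 1 / 1.8512e+07
= 54.0194 nm

54.0194


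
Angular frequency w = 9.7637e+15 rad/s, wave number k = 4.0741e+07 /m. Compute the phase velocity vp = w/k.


vp = w / k
= 9.7637e+15 / 4.0741e+07
= 2.3965e+08 m/s

2.3965e+08


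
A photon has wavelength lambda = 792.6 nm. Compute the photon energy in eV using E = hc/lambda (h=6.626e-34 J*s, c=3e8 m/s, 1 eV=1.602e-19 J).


E = hc / lambda
= (6.626e-34)(3e8) / (792.6e-9)
= 1.9878e-25 / 7.9260e-07
= 2.5079e-19 J
Converting to eV: 2.5079e-19 / 1.602e-19
= 1.5655 eV

1.5655


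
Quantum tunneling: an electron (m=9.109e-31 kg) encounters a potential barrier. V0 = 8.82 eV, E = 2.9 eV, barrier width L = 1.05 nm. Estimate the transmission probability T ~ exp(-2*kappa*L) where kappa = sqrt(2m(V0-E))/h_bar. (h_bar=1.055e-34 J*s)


V0 - E = 5.92 eV = 9.4838e-19 J
kappa = sqrt(2 * m * (V0-E)) / h_bar
= sqrt(2 * 9.109e-31 * 9.4838e-19) / 1.055e-34
= 1.2459e+10 /m
2*kappa*L = 2 * 1.2459e+10 * 1.05e-9
= 26.1643
T = exp(-26.1643) = 4.334953e-12

4.334953e-12


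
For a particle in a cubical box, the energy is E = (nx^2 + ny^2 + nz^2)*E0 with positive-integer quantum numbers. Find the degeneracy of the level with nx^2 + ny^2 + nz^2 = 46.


Enumerate all (nx, ny, nz) with nx^2 + ny^2 + nz^2 = 46:
(1,3,6)
(1,6,3)
(3,1,6)
(3,6,1)
(6,1,3)
(6,3,1)
Total degeneracy = 6

6


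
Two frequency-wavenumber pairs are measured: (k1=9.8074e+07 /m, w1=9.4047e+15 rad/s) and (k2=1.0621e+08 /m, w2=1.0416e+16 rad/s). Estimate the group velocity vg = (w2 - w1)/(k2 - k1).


vg = (w2 - w1) / (k2 - k1)
= (1.0416e+16 - 9.4047e+15) / (1.0621e+08 - 9.8074e+07)
= 1.0113e+15 / 8.1360e+06
= 1.2430e+08 m/s

1.2430e+08


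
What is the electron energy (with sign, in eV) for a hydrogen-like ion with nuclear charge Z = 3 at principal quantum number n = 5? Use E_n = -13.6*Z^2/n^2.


E_n = -13.6 * Z^2 / n^2
= -13.6 * 3^2 / 5^2
= -13.6 * 9 / 25
= -4.896 eV

-4.896


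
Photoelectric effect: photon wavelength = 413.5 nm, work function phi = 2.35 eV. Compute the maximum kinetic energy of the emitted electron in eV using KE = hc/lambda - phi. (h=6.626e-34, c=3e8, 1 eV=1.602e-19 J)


E_photon = hc / lambda
= (6.626e-34)(3e8) / (413.5e-9)
= 4.8073e-19 J
= 3.0008 eV
KE = E_photon - phi
= 3.0008 - 2.35
= 0.6508 eV

0.6508


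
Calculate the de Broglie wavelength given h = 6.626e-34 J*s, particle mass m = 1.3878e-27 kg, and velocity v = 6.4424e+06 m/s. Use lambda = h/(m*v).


lambda = h / (m * v)
= 6.626e-34 / (1.3878e-27 * 6.4424e+06)
= 6.626e-34 / 8.9408e-21
= 7.4110e-14 m

7.4110e-14


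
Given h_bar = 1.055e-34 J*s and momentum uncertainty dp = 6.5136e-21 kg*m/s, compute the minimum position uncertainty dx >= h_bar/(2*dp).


dx = h_bar / (2 * dp)
= 1.055e-34 / (2 * 6.5136e-21)
= 1.055e-34 / 1.3027e-20
= 8.0984e-15 m

8.0984e-15


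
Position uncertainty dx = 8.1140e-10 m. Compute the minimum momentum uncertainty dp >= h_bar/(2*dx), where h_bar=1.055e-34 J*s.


dp = h_bar / (2 * dx)
= 1.055e-34 / (2 * 8.1140e-10)
= 1.055e-34 / 1.6228e-09
= 6.5011e-26 kg*m/s

6.5011e-26


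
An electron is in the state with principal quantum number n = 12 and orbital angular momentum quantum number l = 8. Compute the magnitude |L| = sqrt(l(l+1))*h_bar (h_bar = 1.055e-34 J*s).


L = sqrt(l*(l+1)) * h_bar
= sqrt(8 * 9) * 1.055e-34
= sqrt(72) * 1.055e-34
= 8.4853 * 1.055e-34
= 8.9520e-34 J*s

8.9520e-34


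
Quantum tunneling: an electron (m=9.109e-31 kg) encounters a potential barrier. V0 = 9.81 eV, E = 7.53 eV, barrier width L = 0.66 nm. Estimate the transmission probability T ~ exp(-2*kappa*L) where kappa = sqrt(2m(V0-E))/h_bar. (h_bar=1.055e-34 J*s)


V0 - E = 2.28 eV = 3.6526e-19 J
kappa = sqrt(2 * m * (V0-E)) / h_bar
= sqrt(2 * 9.109e-31 * 3.6526e-19) / 1.055e-34
= 7.7321e+09 /m
2*kappa*L = 2 * 7.7321e+09 * 0.66e-9
= 10.2064
T = exp(-10.2064) = 3.693500e-05

3.693500e-05


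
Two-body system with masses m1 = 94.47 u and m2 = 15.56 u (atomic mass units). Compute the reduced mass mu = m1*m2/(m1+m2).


mu = m1 * m2 / (m1 + m2)
= 94.47 * 15.56 / (94.47 + 15.56)
= 1469.9532 / 110.03
= 13.3596 u

13.3596


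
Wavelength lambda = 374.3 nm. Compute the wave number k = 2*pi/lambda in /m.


k = 2 * pi / lambda
= 6.2832 / (374.3e-9)
= 6.2832 / 3.7430e-07
= 1.6786e+07 /m

1.6786e+07


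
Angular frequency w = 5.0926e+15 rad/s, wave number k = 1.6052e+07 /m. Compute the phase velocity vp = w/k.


vp = w / k
= 5.0926e+15 / 1.6052e+07
= 3.1726e+08 m/s

3.1726e+08


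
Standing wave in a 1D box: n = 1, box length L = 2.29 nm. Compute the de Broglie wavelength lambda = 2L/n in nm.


lambda = 2L / n
= 2 * 2.29 / 1
= 4.58 / 1
= 4.58 nm

4.58


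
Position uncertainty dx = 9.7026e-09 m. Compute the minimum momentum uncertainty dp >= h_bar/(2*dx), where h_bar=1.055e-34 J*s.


dp = h_bar / (2 * dx)
= 1.055e-34 / (2 * 9.7026e-09)
= 1.055e-34 / 1.9405e-08
= 5.4367e-27 kg*m/s

5.4367e-27


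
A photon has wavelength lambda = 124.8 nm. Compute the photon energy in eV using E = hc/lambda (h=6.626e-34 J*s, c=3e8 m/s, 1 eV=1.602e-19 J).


E = hc / lambda
= (6.626e-34)(3e8) / (124.8e-9)
= 1.9878e-25 / 1.2480e-07
= 1.5928e-18 J
Converting to eV: 1.5928e-18 / 1.602e-19
= 9.9425 eV

9.9425


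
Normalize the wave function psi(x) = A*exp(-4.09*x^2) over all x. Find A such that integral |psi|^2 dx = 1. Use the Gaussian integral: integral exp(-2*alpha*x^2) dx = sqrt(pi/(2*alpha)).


integral |psi|^2 dx = A^2 * sqrt(pi/(2*alpha)) = 1
A^2 = sqrt(2*alpha/pi)
= sqrt(2 * 4.09 / pi)
= 1.613622
A = sqrt(1.613622)
= 1.2703

1.2703


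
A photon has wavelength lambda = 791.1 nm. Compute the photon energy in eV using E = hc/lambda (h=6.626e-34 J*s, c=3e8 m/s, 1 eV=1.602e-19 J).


E = hc / lambda
= (6.626e-34)(3e8) / (791.1e-9)
= 1.9878e-25 / 7.9110e-07
= 2.5127e-19 J
Converting to eV: 2.5127e-19 / 1.602e-19
= 1.5685 eV

1.5685


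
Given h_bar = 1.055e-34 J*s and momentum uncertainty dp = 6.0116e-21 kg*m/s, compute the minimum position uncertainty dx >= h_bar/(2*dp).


dx = h_bar / (2 * dp)
= 1.055e-34 / (2 * 6.0116e-21)
= 1.055e-34 / 1.2023e-20
= 8.7747e-15 m

8.7747e-15


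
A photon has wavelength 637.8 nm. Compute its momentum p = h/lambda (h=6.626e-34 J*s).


p = h / lambda
= 6.626e-34 / (637.8e-9)
= 6.626e-34 / 6.3780e-07
= 1.0389e-27 kg*m/s

1.0389e-27


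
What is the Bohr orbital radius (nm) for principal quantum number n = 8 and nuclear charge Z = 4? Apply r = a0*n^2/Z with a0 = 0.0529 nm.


r = a0 * n^2 / Z
= 0.0529 * 8^2 / 4
= 0.0529 * 64 / 4
= 0.8464 nm

0.8464


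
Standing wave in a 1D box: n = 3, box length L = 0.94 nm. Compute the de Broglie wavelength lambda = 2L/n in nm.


lambda = 2L / n
= 2 * 0.94 / 3
= 1.88 / 3
= 0.6267 nm

0.6267


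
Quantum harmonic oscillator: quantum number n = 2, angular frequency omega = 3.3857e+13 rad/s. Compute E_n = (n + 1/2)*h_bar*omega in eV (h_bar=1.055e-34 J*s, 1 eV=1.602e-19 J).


E = (n + 1/2) * h_bar * omega
= (2 + 0.5) * 1.055e-34 * 3.3857e+13
= 2.5 * 3.5719e-21
= 8.9298e-21 J
= 0.0557 eV

0.0557


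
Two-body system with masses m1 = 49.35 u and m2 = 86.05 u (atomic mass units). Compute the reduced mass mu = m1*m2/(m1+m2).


mu = m1 * m2 / (m1 + m2)
= 49.35 * 86.05 / (49.35 + 86.05)
= 4246.5675 / 135.4
= 31.3631 u

31.3631


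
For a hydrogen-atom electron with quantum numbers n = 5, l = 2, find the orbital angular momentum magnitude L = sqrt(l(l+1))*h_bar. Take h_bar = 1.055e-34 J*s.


L = sqrt(l*(l+1)) * h_bar
= sqrt(2 * 3) * 1.055e-34
= sqrt(6) * 1.055e-34
= 2.4495 * 1.055e-34
= 2.5842e-34 J*s

2.5842e-34


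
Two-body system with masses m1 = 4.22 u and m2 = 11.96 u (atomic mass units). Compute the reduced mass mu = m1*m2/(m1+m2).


mu = m1 * m2 / (m1 + m2)
= 4.22 * 11.96 / (4.22 + 11.96)
= 50.4712 / 16.18
= 3.1194 u

3.1194


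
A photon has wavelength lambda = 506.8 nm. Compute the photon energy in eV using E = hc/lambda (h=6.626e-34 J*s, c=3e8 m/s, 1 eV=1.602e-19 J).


E = hc / lambda
= (6.626e-34)(3e8) / (506.8e-9)
= 1.9878e-25 / 5.0680e-07
= 3.9223e-19 J
Converting to eV: 3.9223e-19 / 1.602e-19
= 2.4484 eV

2.4484


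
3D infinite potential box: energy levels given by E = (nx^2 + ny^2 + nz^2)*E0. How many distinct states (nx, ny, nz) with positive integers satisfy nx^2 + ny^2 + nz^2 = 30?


Enumerate all (nx, ny, nz) with nx^2 + ny^2 + nz^2 = 30:
(1,2,5)
(1,5,2)
(2,1,5)
(2,5,1)
(5,1,2)
(5,2,1)
Total degeneracy = 6

6


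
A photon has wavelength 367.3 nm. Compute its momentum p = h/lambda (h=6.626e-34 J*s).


p = h / lambda
= 6.626e-34 / (367.3e-9)
= 6.626e-34 / 3.6730e-07
= 1.8040e-27 kg*m/s

1.8040e-27


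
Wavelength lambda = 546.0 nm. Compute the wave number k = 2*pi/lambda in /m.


k = 2 * pi / lambda
= 6.2832 / (546.0e-9)
= 6.2832 / 5.4600e-07
= 1.1508e+07 /m

1.1508e+07


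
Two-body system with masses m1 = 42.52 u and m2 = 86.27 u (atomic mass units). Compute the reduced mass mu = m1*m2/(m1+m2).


mu = m1 * m2 / (m1 + m2)
= 42.52 * 86.27 / (42.52 + 86.27)
= 3668.2004 / 128.79
= 28.482 u

28.482


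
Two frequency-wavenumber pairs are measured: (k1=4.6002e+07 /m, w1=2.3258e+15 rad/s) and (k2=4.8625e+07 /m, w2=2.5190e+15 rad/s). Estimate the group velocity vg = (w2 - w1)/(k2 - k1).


vg = (w2 - w1) / (k2 - k1)
= (2.5190e+15 - 2.3258e+15) / (4.8625e+07 - 4.6002e+07)
= 1.9320e+14 / 2.6230e+06
= 7.3656e+07 m/s

7.3656e+07


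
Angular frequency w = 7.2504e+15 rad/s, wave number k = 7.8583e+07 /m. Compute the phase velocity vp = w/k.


vp = w / k
= 7.2504e+15 / 7.8583e+07
= 9.2264e+07 m/s

9.2264e+07


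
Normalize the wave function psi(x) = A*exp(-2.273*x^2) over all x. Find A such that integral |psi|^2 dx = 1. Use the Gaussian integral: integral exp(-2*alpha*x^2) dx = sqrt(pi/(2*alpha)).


integral |psi|^2 dx = A^2 * sqrt(pi/(2*alpha)) = 1
A^2 = sqrt(2*alpha/pi)
= sqrt(2 * 2.273 / pi)
= 1.202928
A = sqrt(1.202928)
= 1.0968

1.0968


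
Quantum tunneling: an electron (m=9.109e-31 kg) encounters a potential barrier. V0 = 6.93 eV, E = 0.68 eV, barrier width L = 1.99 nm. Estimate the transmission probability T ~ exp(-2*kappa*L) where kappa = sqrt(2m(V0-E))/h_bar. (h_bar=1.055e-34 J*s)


V0 - E = 6.25 eV = 1.0012e-18 J
kappa = sqrt(2 * m * (V0-E)) / h_bar
= sqrt(2 * 9.109e-31 * 1.0012e-18) / 1.055e-34
= 1.2802e+10 /m
2*kappa*L = 2 * 1.2802e+10 * 1.99e-9
= 50.9509
T = exp(-50.9509) = 7.452237e-23

7.452237e-23


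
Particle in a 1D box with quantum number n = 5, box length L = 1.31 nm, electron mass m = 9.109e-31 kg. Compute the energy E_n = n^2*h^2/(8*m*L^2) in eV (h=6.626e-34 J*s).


E = n^2 * h^2 / (8 * m * L^2)
= 5^2 * (6.626e-34)^2 / (8 * 9.109e-31 * (1.31e-9)^2)
= 25 * 4.3904e-67 / (8 * 9.109e-31 * 1.7161e-18)
= 8.7769e-19 J
= 5.4787 eV

5.4787


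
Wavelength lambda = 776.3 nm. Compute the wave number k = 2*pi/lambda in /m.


k = 2 * pi / lambda
= 6.2832 / (776.3e-9)
= 6.2832 / 7.7630e-07
= 8.0938e+06 /m

8.0938e+06


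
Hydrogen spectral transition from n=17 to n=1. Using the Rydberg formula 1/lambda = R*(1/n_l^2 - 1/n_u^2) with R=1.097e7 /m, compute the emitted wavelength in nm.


1/lambda = R * (1/n_l^2 - 1/n_u^2)
= 1.097e7 * (1/1^2 - 1/17^2)
= 1.097e7 * (1.0 - 0.00346)
= 1.097e7 * 0.99654
= 1.0932e+07 /m
lambda = 1 / 1.0932e+07 = 91.4742 nm

91.4742


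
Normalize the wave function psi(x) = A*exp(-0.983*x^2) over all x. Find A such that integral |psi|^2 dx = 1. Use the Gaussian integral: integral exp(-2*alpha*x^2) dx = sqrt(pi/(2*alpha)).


integral |psi|^2 dx = A^2 * sqrt(pi/(2*alpha)) = 1
A^2 = sqrt(2*alpha/pi)
= sqrt(2 * 0.983 / pi)
= 0.791073
A = sqrt(0.791073)
= 0.8894

0.8894


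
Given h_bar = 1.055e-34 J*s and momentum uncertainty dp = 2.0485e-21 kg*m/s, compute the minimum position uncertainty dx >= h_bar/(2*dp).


dx = h_bar / (2 * dp)
= 1.055e-34 / (2 * 2.0485e-21)
= 1.055e-34 / 4.0970e-21
= 2.5751e-14 m

2.5751e-14


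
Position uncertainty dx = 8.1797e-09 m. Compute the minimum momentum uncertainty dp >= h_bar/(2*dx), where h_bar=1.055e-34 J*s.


dp = h_bar / (2 * dx)
= 1.055e-34 / (2 * 8.1797e-09)
= 1.055e-34 / 1.6359e-08
= 6.4489e-27 kg*m/s

6.4489e-27


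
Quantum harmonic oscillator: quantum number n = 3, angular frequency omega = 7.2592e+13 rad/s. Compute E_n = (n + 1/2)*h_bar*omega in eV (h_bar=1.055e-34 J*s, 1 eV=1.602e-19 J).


E = (n + 1/2) * h_bar * omega
= (3 + 0.5) * 1.055e-34 * 7.2592e+13
= 3.5 * 7.6585e-21
= 2.6805e-20 J
= 0.1673 eV

0.1673


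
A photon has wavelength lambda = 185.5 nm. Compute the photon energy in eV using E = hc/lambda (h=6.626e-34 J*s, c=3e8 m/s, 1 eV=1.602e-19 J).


E = hc / lambda
= (6.626e-34)(3e8) / (185.5e-9)
= 1.9878e-25 / 1.8550e-07
= 1.0716e-18 J
Converting to eV: 1.0716e-18 / 1.602e-19
= 6.6891 eV

6.6891


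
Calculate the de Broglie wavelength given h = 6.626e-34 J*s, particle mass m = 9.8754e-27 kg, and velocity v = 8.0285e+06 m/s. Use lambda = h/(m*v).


lambda = h / (m * v)
= 6.626e-34 / (9.8754e-27 * 8.0285e+06)
= 6.626e-34 / 7.9285e-20
= 8.3572e-15 m

8.3572e-15


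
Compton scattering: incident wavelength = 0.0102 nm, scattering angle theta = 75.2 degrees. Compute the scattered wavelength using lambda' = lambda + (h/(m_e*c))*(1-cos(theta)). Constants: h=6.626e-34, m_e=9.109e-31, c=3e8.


Compton wavelength: h/(m_e*c) = 2.4247e-12 m
d_lambda = 2.4247e-12 * (1 - cos(75.2 deg))
= 2.4247e-12 * 0.744554
= 1.8053e-12 m = 0.001805 nm
lambda' = 0.0102 + 0.001805
= 0.012005 nm

0.012005


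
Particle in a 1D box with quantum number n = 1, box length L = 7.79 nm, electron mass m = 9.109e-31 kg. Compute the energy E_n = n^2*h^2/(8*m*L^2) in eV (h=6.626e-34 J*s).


E = n^2 * h^2 / (8 * m * L^2)
= 1^2 * (6.626e-34)^2 / (8 * 9.109e-31 * (7.79e-9)^2)
= 1 * 4.3904e-67 / (8 * 9.109e-31 * 6.0684e-17)
= 9.9281e-22 J
= 0.0062 eV

0.0062


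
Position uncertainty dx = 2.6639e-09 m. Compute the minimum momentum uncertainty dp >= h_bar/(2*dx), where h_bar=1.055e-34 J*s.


dp = h_bar / (2 * dx)
= 1.055e-34 / (2 * 2.6639e-09)
= 1.055e-34 / 5.3278e-09
= 1.9802e-26 kg*m/s

1.9802e-26


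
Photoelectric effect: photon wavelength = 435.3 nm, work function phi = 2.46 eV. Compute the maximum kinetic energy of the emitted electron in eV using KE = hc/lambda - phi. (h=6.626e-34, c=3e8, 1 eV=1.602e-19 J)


E_photon = hc / lambda
= (6.626e-34)(3e8) / (435.3e-9)
= 4.5665e-19 J
= 2.8505 eV
KE = E_photon - phi
= 2.8505 - 2.46
= 0.3905 eV

0.3905


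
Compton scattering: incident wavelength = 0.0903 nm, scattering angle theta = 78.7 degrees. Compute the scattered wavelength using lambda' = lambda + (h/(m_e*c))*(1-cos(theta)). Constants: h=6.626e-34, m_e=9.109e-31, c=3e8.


Compton wavelength: h/(m_e*c) = 2.4247e-12 m
d_lambda = 2.4247e-12 * (1 - cos(78.7 deg))
= 2.4247e-12 * 0.804054
= 1.9496e-12 m = 0.00195 nm
lambda' = 0.0903 + 0.00195
= 0.09225 nm

0.09225


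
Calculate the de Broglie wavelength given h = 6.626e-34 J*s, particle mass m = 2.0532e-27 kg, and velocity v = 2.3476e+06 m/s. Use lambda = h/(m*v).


lambda = h / (m * v)
= 6.626e-34 / (2.0532e-27 * 2.3476e+06)
= 6.626e-34 / 4.8201e-21
= 1.3747e-13 m

1.3747e-13


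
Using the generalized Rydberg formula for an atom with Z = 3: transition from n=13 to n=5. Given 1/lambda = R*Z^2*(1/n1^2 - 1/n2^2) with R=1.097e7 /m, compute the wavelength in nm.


1/lambda = R * Z^2 * (1/n1^2 - 1/n2^2)
= 1.097e7 * 3^2 * (1/5^2 - 1/13^2)
= 1.097e7 * 9 * (0.04 - 0.005917)
= 3.3650e+06 /m
lambda = 1 / 3.3650e+06
= 297.1769 nm

297.1769


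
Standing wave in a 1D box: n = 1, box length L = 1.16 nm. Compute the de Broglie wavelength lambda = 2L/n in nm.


lambda = 2L / n
= 2 * 1.16 / 1
= 2.32 / 1
= 2.32 nm

2.32


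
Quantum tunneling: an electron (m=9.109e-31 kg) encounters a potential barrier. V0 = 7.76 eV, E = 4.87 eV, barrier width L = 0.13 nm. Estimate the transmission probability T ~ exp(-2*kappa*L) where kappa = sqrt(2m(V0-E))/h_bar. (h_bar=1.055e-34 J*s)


V0 - E = 2.89 eV = 4.6298e-19 J
kappa = sqrt(2 * m * (V0-E)) / h_bar
= sqrt(2 * 9.109e-31 * 4.6298e-19) / 1.055e-34
= 8.7052e+09 /m
2*kappa*L = 2 * 8.7052e+09 * 0.13e-9
= 2.2633
T = exp(-2.2633) = 1.040017e-01

1.040017e-01


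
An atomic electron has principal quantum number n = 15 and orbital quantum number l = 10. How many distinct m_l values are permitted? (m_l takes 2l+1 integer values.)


m_l ranges from -l to +l in integer steps
So m_l goes from -10 to +10
Count = 2l + 1 = 2*10 + 1
= 21

21


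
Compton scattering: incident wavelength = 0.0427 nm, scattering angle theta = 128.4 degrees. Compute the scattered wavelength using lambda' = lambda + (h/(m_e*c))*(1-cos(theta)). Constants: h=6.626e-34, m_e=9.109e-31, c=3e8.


Compton wavelength: h/(m_e*c) = 2.4247e-12 m
d_lambda = 2.4247e-12 * (1 - cos(128.4 deg))
= 2.4247e-12 * 1.621148
= 3.9308e-12 m = 0.003931 nm
lambda' = 0.0427 + 0.003931
= 0.046631 nm

0.046631


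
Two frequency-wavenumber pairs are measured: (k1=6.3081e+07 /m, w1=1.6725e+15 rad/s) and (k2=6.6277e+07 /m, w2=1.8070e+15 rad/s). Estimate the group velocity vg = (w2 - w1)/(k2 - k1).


vg = (w2 - w1) / (k2 - k1)
= (1.8070e+15 - 1.6725e+15) / (6.6277e+07 - 6.3081e+07)
= 1.3450e+14 / 3.1960e+06
= 4.2084e+07 m/s

4.2084e+07


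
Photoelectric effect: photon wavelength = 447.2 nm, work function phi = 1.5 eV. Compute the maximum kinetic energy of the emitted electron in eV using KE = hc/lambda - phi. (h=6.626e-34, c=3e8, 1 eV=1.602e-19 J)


E_photon = hc / lambda
= (6.626e-34)(3e8) / (447.2e-9)
= 4.4450e-19 J
= 2.7747 eV
KE = E_photon - phi
= 2.7747 - 1.5
= 1.2747 eV

1.2747


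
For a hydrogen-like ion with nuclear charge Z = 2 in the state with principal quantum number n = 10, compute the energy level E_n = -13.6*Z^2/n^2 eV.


E_n = -13.6 * Z^2 / n^2
= -13.6 * 2^2 / 10^2
= -13.6 * 4 / 100
= -0.544 eV

-0.544


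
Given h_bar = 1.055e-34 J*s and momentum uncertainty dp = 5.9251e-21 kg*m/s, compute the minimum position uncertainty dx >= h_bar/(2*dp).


dx = h_bar / (2 * dp)
= 1.055e-34 / (2 * 5.9251e-21)
= 1.055e-34 / 1.1850e-20
= 8.9028e-15 m

8.9028e-15


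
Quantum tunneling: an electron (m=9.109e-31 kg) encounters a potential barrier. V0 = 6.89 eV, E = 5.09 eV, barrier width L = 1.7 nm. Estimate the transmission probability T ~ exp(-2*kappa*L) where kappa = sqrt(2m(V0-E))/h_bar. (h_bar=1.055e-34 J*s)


V0 - E = 1.8 eV = 2.8836e-19 J
kappa = sqrt(2 * m * (V0-E)) / h_bar
= sqrt(2 * 9.109e-31 * 2.8836e-19) / 1.055e-34
= 6.8701e+09 /m
2*kappa*L = 2 * 6.8701e+09 * 1.7e-9
= 23.3585
T = exp(-23.3585) = 7.170463e-11

7.170463e-11


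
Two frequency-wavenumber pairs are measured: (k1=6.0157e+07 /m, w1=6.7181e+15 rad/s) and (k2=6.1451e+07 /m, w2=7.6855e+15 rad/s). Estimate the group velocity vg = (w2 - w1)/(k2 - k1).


vg = (w2 - w1) / (k2 - k1)
= (7.6855e+15 - 6.7181e+15) / (6.1451e+07 - 6.0157e+07)
= 9.6740e+14 / 1.2940e+06
= 7.4760e+08 m/s

7.4760e+08


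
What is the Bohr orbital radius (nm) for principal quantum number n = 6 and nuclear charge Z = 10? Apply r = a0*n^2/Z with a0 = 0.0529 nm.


r = a0 * n^2 / Z
= 0.0529 * 6^2 / 10
= 0.0529 * 36 / 10
= 0.1904 nm

0.1904


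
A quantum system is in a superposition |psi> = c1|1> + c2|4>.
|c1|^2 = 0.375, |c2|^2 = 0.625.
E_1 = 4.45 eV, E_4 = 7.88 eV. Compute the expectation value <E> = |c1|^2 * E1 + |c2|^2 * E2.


<E> = |c1|^2 * E1 + |c2|^2 * E2
= 0.375 * 4.45 + 0.625 * 7.88
= 1.6688 + 4.925
= 6.5938 eV

6.5938


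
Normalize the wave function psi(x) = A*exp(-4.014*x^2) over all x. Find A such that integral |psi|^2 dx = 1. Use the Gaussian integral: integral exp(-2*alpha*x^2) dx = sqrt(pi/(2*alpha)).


integral |psi|^2 dx = A^2 * sqrt(pi/(2*alpha)) = 1
A^2 = sqrt(2*alpha/pi)
= sqrt(2 * 4.014 / pi)
= 1.598559
A = sqrt(1.598559)
= 1.2643

1.2643


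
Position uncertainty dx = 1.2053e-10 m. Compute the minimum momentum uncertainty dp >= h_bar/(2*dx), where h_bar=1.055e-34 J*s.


dp = h_bar / (2 * dx)
= 1.055e-34 / (2 * 1.2053e-10)
= 1.055e-34 / 2.4106e-10
= 4.3765e-25 kg*m/s

4.3765e-25


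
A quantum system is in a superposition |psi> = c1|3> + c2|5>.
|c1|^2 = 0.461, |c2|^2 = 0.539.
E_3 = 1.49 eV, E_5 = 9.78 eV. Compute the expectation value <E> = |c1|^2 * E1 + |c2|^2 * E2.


<E> = |c1|^2 * E1 + |c2|^2 * E2
= 0.461 * 1.49 + 0.539 * 9.78
= 0.6869 + 5.2714
= 5.9583 eV

5.9583


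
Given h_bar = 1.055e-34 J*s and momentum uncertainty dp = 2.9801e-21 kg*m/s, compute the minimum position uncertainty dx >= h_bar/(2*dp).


dx = h_bar / (2 * dp)
= 1.055e-34 / (2 * 2.9801e-21)
= 1.055e-34 / 5.9602e-21
= 1.7701e-14 m

1.7701e-14


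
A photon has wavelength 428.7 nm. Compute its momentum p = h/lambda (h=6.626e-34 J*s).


p = h / lambda
= 6.626e-34 / (428.7e-9)
= 6.626e-34 / 4.2870e-07
= 1.5456e-27 kg*m/s

1.5456e-27


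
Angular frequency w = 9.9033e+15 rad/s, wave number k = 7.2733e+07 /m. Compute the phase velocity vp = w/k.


vp = w / k
= 9.9033e+15 / 7.2733e+07
= 1.3616e+08 m/s

1.3616e+08


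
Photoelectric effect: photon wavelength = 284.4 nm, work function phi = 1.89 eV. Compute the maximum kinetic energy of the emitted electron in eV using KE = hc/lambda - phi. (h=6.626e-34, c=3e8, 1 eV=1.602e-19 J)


E_photon = hc / lambda
= (6.626e-34)(3e8) / (284.4e-9)
= 6.9895e-19 J
= 4.363 eV
KE = E_photon - phi
= 4.363 - 1.89
= 2.473 eV

2.473


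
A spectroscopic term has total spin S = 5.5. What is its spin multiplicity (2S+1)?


Spin multiplicity = 2S + 1
= 2 * 5.5 + 1
= 11.0 + 1
= 12

12


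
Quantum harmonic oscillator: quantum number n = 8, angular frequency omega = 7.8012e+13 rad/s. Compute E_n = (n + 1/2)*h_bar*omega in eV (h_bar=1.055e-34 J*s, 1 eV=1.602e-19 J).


E = (n + 1/2) * h_bar * omega
= (8 + 0.5) * 1.055e-34 * 7.8012e+13
= 8.5 * 8.2303e-21
= 6.9957e-20 J
= 0.4367 eV

0.4367


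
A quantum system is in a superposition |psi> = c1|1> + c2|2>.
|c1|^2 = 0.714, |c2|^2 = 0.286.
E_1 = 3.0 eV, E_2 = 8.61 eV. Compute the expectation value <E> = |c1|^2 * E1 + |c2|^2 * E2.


<E> = |c1|^2 * E1 + |c2|^2 * E2
= 0.714 * 3.0 + 0.286 * 8.61
= 2.142 + 2.4625
= 4.6045 eV

4.6045


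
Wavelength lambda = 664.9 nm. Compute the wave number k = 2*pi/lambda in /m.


k = 2 * pi / lambda
= 6.2832 / (664.9e-9)
= 6.2832 / 6.6490e-07
= 9.4498e+06 /m

9.4498e+06


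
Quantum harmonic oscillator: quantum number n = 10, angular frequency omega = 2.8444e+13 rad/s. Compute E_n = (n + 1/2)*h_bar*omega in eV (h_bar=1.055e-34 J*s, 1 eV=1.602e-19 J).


E = (n + 1/2) * h_bar * omega
= (10 + 0.5) * 1.055e-34 * 2.8444e+13
= 10.5 * 3.0008e-21
= 3.1509e-20 J
= 0.1967 eV

0.1967


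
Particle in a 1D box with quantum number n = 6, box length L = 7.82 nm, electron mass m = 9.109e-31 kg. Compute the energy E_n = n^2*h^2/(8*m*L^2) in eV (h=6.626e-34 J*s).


E = n^2 * h^2 / (8 * m * L^2)
= 6^2 * (6.626e-34)^2 / (8 * 9.109e-31 * (7.82e-9)^2)
= 36 * 4.3904e-67 / (8 * 9.109e-31 * 6.1152e-17)
= 3.5468e-20 J
= 0.2214 eV

0.2214


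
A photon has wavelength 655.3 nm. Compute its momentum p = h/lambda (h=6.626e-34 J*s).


p = h / lambda
= 6.626e-34 / (655.3e-9)
= 6.626e-34 / 6.5530e-07
= 1.0111e-27 kg*m/s

1.0111e-27


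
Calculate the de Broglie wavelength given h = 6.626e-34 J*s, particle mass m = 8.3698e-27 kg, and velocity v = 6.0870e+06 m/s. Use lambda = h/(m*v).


lambda = h / (m * v)
= 6.626e-34 / (8.3698e-27 * 6.0870e+06)
= 6.626e-34 / 5.0947e-20
= 1.3006e-14 m

1.3006e-14


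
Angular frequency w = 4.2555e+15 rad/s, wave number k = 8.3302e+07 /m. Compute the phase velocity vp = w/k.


vp = w / k
= 4.2555e+15 / 8.3302e+07
= 5.1085e+07 m/s

5.1085e+07


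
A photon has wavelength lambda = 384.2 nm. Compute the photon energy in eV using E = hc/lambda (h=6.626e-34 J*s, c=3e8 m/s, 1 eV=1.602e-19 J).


E = hc / lambda
= (6.626e-34)(3e8) / (384.2e-9)
= 1.9878e-25 / 3.8420e-07
= 5.1739e-19 J
Converting to eV: 5.1739e-19 / 1.602e-19
= 3.2296 eV

3.2296


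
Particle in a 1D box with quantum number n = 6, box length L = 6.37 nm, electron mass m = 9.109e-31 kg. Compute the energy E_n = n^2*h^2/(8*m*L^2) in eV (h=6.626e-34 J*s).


E = n^2 * h^2 / (8 * m * L^2)
= 6^2 * (6.626e-34)^2 / (8 * 9.109e-31 * (6.37e-9)^2)
= 36 * 4.3904e-67 / (8 * 9.109e-31 * 4.0577e-17)
= 5.3452e-20 J
= 0.3337 eV

0.3337


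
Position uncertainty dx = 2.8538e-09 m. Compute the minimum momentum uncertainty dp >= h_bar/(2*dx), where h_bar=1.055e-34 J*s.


dp = h_bar / (2 * dx)
= 1.055e-34 / (2 * 2.8538e-09)
= 1.055e-34 / 5.7076e-09
= 1.8484e-26 kg*m/s

1.8484e-26


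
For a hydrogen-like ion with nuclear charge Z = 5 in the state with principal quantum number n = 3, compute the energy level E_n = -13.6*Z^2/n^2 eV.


E_n = -13.6 * Z^2 / n^2
= -13.6 * 5^2 / 3^2
= -13.6 * 25 / 9
= -37.7778 eV

-37.7778


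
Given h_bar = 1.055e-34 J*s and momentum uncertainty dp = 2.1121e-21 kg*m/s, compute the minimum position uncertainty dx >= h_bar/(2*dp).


dx = h_bar / (2 * dp)
= 1.055e-34 / (2 * 2.1121e-21)
= 1.055e-34 / 4.2242e-21
= 2.4975e-14 m

2.4975e-14


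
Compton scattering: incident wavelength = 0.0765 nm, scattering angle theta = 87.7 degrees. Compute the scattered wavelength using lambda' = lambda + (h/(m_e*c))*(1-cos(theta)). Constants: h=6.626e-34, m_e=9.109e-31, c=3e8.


Compton wavelength: h/(m_e*c) = 2.4247e-12 m
d_lambda = 2.4247e-12 * (1 - cos(87.7 deg))
= 2.4247e-12 * 0.959868
= 2.3274e-12 m = 0.002327 nm
lambda' = 0.0765 + 0.002327
= 0.078827 nm

0.078827


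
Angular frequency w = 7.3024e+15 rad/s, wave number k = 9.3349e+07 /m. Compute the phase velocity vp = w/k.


vp = w / k
= 7.3024e+15 / 9.3349e+07
= 7.8227e+07 m/s

7.8227e+07


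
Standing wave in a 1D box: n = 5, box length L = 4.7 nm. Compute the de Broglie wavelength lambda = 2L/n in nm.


lambda = 2L / n
= 2 * 4.7 / 5
= 9.4 / 5
= 1.88 nm

1.88


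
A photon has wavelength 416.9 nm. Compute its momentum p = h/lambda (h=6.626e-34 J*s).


p = h / lambda
= 6.626e-34 / (416.9e-9)
= 6.626e-34 / 4.1690e-07
= 1.5893e-27 kg*m/s

1.5893e-27


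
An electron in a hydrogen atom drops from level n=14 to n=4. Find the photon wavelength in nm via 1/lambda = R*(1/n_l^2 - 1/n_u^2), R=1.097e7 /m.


1/lambda = R * (1/n_l^2 - 1/n_u^2)
= 1.097e7 * (1/4^2 - 1/14^2)
= 1.097e7 * (0.0625 - 0.005102)
= 1.097e7 * 0.057398
= 6.2966e+05 /m
lambda = 1 / 6.2966e+05 = 1588.1698 nm

1588.1698


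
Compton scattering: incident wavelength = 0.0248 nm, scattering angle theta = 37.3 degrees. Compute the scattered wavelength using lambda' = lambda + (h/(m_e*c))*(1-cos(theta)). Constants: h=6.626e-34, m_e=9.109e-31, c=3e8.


Compton wavelength: h/(m_e*c) = 2.4247e-12 m
d_lambda = 2.4247e-12 * (1 - cos(37.3 deg))
= 2.4247e-12 * 0.204527
= 4.9592e-13 m = 0.000496 nm
lambda' = 0.0248 + 0.000496
= 0.025296 nm

0.025296


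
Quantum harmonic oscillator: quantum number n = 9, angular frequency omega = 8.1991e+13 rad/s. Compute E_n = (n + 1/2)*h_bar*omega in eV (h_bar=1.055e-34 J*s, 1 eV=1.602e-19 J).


E = (n + 1/2) * h_bar * omega
= (9 + 0.5) * 1.055e-34 * 8.1991e+13
= 9.5 * 8.6501e-21
= 8.2175e-20 J
= 0.513 eV

0.513


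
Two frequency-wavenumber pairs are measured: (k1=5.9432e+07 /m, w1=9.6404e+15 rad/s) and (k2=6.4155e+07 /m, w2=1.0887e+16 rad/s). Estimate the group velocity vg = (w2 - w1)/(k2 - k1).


vg = (w2 - w1) / (k2 - k1)
= (1.0887e+16 - 9.6404e+15) / (6.4155e+07 - 5.9432e+07)
= 1.2466e+15 / 4.7230e+06
= 2.6394e+08 m/s

2.6394e+08


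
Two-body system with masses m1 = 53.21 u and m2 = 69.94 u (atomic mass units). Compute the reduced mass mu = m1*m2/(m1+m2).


mu = m1 * m2 / (m1 + m2)
= 53.21 * 69.94 / (53.21 + 69.94)
= 3721.5074 / 123.15
= 30.2193 u

30.2193


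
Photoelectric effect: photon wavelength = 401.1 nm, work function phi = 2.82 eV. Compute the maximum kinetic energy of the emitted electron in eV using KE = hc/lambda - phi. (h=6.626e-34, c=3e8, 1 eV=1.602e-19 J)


E_photon = hc / lambda
= (6.626e-34)(3e8) / (401.1e-9)
= 4.9559e-19 J
= 3.0936 eV
KE = E_photon - phi
= 3.0936 - 2.82
= 0.2736 eV

0.2736


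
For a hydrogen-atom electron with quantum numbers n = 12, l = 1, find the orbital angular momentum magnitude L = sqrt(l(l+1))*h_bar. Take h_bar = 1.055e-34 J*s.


L = sqrt(l*(l+1)) * h_bar
= sqrt(1 * 2) * 1.055e-34
= sqrt(2) * 1.055e-34
= 1.4142 * 1.055e-34
= 1.4920e-34 J*s

1.4920e-34


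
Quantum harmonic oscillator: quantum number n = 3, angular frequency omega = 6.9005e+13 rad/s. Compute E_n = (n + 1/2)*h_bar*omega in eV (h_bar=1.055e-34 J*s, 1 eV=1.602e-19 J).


E = (n + 1/2) * h_bar * omega
= (3 + 0.5) * 1.055e-34 * 6.9005e+13
= 3.5 * 7.2800e-21
= 2.5480e-20 J
= 0.1591 eV

0.1591


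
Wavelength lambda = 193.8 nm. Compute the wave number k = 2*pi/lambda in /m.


k = 2 * pi / lambda
= 6.2832 / (193.8e-9)
= 6.2832 / 1.9380e-07
= 3.2421e+07 /m

3.2421e+07


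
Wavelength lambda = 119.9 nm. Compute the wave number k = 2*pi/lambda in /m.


k = 2 * pi / lambda
= 6.2832 / (119.9e-9)
= 6.2832 / 1.1990e-07
= 5.2404e+07 /m

5.2404e+07


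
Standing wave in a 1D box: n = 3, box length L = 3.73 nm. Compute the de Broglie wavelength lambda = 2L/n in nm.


lambda = 2L / n
= 2 * 3.73 / 3
= 7.46 / 3
= 2.4867 nm

2.4867
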